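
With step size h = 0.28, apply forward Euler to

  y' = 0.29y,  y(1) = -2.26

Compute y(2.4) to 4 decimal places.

Euler: y_{n+1} = y_n + h·f(x_n, y_n).
x=1.000000, y=-2.260000: f=-0.655400 → y ← -2.260000 + 0.28·(-0.655400) = -2.443512
x=1.280000, y=-2.443512: f=-0.708618 → y ← -2.443512 + 0.28·(-0.708618) = -2.641925
x=1.560000, y=-2.641925: f=-0.766158 → y ← -2.641925 + 0.28·(-0.766158) = -2.856449
x=1.840000, y=-2.856449: f=-0.828370 → y ← -2.856449 + 0.28·(-0.828370) = -3.088393
x=2.120000, y=-3.088393: f=-0.895634 → y ← -3.088393 + 0.28·(-0.895634) = -3.339171
y(2.4) ≈ -3.3392

-3.3392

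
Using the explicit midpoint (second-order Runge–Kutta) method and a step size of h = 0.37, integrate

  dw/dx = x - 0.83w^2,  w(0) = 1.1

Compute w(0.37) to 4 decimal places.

Midpoint: k1 = f(x_n, w_n); k2 = f(x_n + h/2, w_n + (h/2)·k1); w_{n+1} = w_n + h·k2.
x=0.000000, w=1.100000:
  k1 = f(0.000000, 1.100000) = -1.004300
  k2 = f(0.185000, 0.914205) = -0.508689
  w ← 1.100000 + 0.37·(-0.508689) = 0.911785
w(0.37) ≈ 0.9118

0.9118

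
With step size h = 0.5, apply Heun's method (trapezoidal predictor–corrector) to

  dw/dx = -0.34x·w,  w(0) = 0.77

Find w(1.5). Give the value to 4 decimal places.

Heun: k1 = f(x_n, w_n); k2 = f(x_n + h, w_n + h·k1); w_{n+1} = w_n + (h/2)·(k1 + k2).
x=0.000000, w=0.770000:
  k1 = f(0.000000, 0.770000) = 0.000000
  k2 = f(0.500000, 0.770000) = -0.130900
  w ← 0.770000 + (0.5/2)·(0.000000 + (-0.130900)) = 0.737275
x=0.500000, w=0.737275:
  k1 = f(0.500000, 0.737275) = -0.125337
  k2 = f(1.000000, 0.674607) = -0.229366
  w ← 0.737275 + (0.5/2)·(-0.125337 + (-0.229366)) = 0.648599
x=1.000000, w=0.648599:
  k1 = f(1.000000, 0.648599) = -0.220524
  k2 = f(1.500000, 0.538337) = -0.274552
  w ← 0.648599 + (0.5/2)·(-0.220524 + (-0.274552)) = 0.524830
w(1.5) ≈ 0.5248

0.5248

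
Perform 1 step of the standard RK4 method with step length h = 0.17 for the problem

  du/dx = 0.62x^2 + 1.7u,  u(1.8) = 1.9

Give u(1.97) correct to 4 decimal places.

RK4: k1 = f(x_n, u_n); k2 = f(x_n + h/2, u_n + (h/2)·k1); k3 = f(x_n + h/2, u_n + (h/2)·k2); k4 = f(x_n + h, u_n + h·k3); u_{n+1} = u_n + (h/6)·(k1 + 2k2 + 2k3 + k4).
x=1.800000, u=1.900000:
  k1 = f(1.800000, 1.900000) = 5.238800
  k2 = f(1.885000, 2.345298) = 6.190006
  k3 = f(1.885000, 2.426151) = 6.327455
  k4 = f(1.970000, 2.975667) = 7.464793
  u ← 1.900000 + (0.17/6)·(k1 + 2k2 + 2k3 + k4) = 2.969258
u(1.97) ≈ 2.9693

2.9693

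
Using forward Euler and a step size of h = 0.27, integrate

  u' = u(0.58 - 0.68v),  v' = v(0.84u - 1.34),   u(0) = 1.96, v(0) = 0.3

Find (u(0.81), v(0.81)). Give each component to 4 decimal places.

2.5799, 0.4306

Euler on (u,v): u_{n+1} = u_n + h·u', v_{n+1} = v_n + h·v'.
0.000000: (1.960000, 0.300000); f=(0.736960, 0.091920) → (2.158979, 0.324818)
0.270000: (2.158979, 0.324818); f=(0.775340, 0.153815) → (2.368321, 0.366349)
0.540000: (2.368321, 0.366349); f=(0.783637, 0.237903) → (2.579903, 0.430582)
(u(0.81), v(0.81)) ≈ (2.5799, 0.4306)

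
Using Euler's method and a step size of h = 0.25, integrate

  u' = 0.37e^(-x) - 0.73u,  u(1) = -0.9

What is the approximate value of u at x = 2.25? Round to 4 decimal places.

Euler: u_{n+1} = u_n + h·f(x_n, u_n).
x=1.000000, u=-0.900000: f=0.793115 → u ← -0.900000 + 0.25·0.793115 = -0.701721
x=1.250000, u=-0.701721: f=0.618263 → u ← -0.701721 + 0.25·0.618263 = -0.547155
x=1.500000, u=-0.547155: f=0.481982 → u ← -0.547155 + 0.25·0.481982 = -0.426660
x=1.750000, u=-0.426660: f=0.375758 → u ← -0.426660 + 0.25·0.375758 = -0.332720
x=2.000000, u=-0.332720: f=0.292960 → u ← -0.332720 + 0.25·0.292960 = -0.259480
u(2.25) ≈ -0.2595

-0.2595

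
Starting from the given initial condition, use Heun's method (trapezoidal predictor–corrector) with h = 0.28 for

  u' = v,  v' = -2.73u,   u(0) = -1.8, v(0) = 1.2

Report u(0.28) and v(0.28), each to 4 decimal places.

-1.2714, 2.4475

Heun on (u,v): k1 = f(s_n, state_n); k2 = f(s_n + h, state_n + h·k1); state_{n+1} = state_n + (h/2)·(k1 + k2).
0.000000: (-1.800000, 1.200000)
  k1 = (1.200000, 4.914000)
  predictor → (-1.464000, 2.575920)
  k2 = (2.575920, 3.996720)
  → (-1.271371, 2.447501)
(u(0.28), v(0.28)) ≈ (-1.2714, 2.4475)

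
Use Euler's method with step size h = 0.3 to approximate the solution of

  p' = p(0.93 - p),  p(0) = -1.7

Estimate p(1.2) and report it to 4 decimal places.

-171.1655

Euler: p_{n+1} = p_n + h·f(s_n, p_n).
s=0.000000, p=-1.700000: f=-4.471000 → p ← -1.700000 + 0.3·(-4.471000) = -3.041300
s=0.300000, p=-3.041300: f=-12.077915 → p ← -3.041300 + 0.3·(-12.077915) = -6.664674
s=0.600000, p=-6.664674: f=-50.616032 → p ← -6.664674 + 0.3·(-50.616032) = -21.849484
s=0.900000, p=-21.849484: f=-497.719974 → p ← -21.849484 + 0.3·(-497.719974) = -171.165476
p(1.2) ≈ -171.1655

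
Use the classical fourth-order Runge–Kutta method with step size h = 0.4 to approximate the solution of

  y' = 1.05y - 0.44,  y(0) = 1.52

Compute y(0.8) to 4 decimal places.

RK4: k1 = f(t_n, y_n); k2 = f(t_n + h/2, y_n + (h/2)·k1); k3 = f(t_n + h/2, y_n + (h/2)·k2); k4 = f(t_n + h, y_n + h·k3); y_{n+1} = y_n + (h/6)·(k1 + 2k2 + 2k3 + k4).
t=0.000000, y=1.520000:
  k1 = f(0.000000, 1.520000) = 1.156000
  k2 = f(0.200000, 1.751200) = 1.398760
  k3 = f(0.200000, 1.799752) = 1.449740
  k4 = f(0.400000, 2.099896) = 1.764891
  y ← 1.520000 + (0.4/6)·(k1 + 2k2 + 2k3 + k4) = 2.094526
t=0.400000, y=2.094526:
  k1 = f(0.400000, 2.094526) = 1.759252
  k2 = f(0.600000, 2.446376) = 2.128695
  k3 = f(0.600000, 2.520265) = 2.206278
  k4 = f(0.800000, 2.977037) = 2.685889
  y ← 2.094526 + (0.4/6)·(k1 + 2k2 + 2k3 + k4) = 2.968865
y(0.8) ≈ 2.9689

2.9689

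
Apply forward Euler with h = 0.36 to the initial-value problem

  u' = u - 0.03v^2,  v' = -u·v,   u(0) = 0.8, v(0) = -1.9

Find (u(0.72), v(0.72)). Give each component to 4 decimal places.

Euler on (u,v): u_{n+1} = u_n + h·u', v_{n+1} = v_n + h·v'.
0.000000: (0.800000, -1.900000); f=(0.691700, 1.520000) → (1.049012, -1.352800)
0.360000: (1.049012, -1.352800); f=(0.994110, 1.419103) → (1.406892, -0.841923)
(u(0.72), v(0.72)) ≈ (1.4069, -0.8419)

1.4069, -0.8419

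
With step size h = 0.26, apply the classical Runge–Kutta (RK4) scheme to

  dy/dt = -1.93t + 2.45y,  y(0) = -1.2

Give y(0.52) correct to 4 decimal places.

RK4: k1 = f(t_n, y_n); k2 = f(t_n + h/2, y_n + (h/2)·k1); k3 = f(t_n + h/2, y_n + (h/2)·k2); k4 = f(t_n + h, y_n + h·k3); y_{n+1} = y_n + (h/6)·(k1 + 2k2 + 2k3 + k4).
t=0.000000, y=-1.200000:
  k1 = f(0.000000, -1.200000) = -2.940000
  k2 = f(0.130000, -1.582200) = -4.127290
  k3 = f(0.130000, -1.736548) = -4.505442
  k4 = f(0.260000, -2.371415) = -6.311766
  y ← -1.200000 + (0.26/6)·(k1 + 2k2 + 2k3 + k4) = -2.349080
t=0.260000, y=-2.349080:
  k1 = f(0.260000, -2.349080) = -6.257046
  k2 = f(0.390000, -3.162496) = -8.500815
  k3 = f(0.390000, -3.454186) = -9.215456
  k4 = f(0.520000, -4.745098) = -12.629091
  y ← -2.349080 + (0.26/6)·(k1 + 2k2 + 2k3 + k4) = -4.702889
y(0.52) ≈ -4.7029

-4.7029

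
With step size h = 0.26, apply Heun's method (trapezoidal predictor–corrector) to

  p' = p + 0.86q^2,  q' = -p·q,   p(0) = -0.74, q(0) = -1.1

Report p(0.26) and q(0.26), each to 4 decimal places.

-0.5946, -1.3187

Heun on (p,q): k1 = f(x_n, state_n); k2 = f(x_n + h, state_n + h·k1); state_{n+1} = state_n + (h/2)·(k1 + k2).
0.000000: (-0.740000, -1.100000)
  k1 = (0.300600, -0.814000)
  predictor → (-0.661844, -1.311640)
  k2 = (0.817700, -0.868101)
  → (-0.594621, -1.318673)
(p(0.26), q(0.26)) ≈ (-0.5946, -1.3187)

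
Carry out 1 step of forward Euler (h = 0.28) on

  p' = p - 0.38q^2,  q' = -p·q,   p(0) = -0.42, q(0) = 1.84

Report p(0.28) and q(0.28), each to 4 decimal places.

Euler on (p,q): p_{n+1} = p_n + h·p', q_{n+1} = q_n + h·q'.
0.000000: (-0.420000, 1.840000); f=(-1.706528, 0.772800) → (-0.897828, 2.056384)
(p(0.28), q(0.28)) ≈ (-0.8978, 2.0564)

-0.8978, 2.0564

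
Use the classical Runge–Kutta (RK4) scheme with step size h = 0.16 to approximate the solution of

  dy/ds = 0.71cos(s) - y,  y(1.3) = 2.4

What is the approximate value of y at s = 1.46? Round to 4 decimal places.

RK4: k1 = f(s_n, y_n); k2 = f(s_n + h/2, y_n + (h/2)·k1); k3 = f(s_n + h/2, y_n + (h/2)·k2); k4 = f(s_n + h, y_n + h·k3); y_{n+1} = y_n + (h/6)·(k1 + 2k2 + 2k3 + k4).
s=1.300000, y=2.400000:
  k1 = f(1.300000, 2.400000) = -2.210076
  k2 = f(1.380000, 2.223194) = -2.088549
  k3 = f(1.380000, 2.232916) = -2.098271
  k4 = f(1.460000, 2.064277) = -1.985772
  y ← 2.400000 + (0.16/6)·(k1 + 2k2 + 2k3 + k4) = 2.064814
y(1.46) ≈ 2.0648

2.0648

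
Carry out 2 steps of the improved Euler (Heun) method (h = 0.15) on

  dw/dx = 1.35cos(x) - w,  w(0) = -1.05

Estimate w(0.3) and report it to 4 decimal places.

-0.4367

Heun: k1 = f(x_n, w_n); k2 = f(x_n + h, w_n + h·k1); w_{n+1} = w_n + (h/2)·(k1 + k2).
x=0.000000, w=-1.050000:
  k1 = f(0.000000, -1.050000) = 2.400000
  k2 = f(0.150000, -0.690000) = 2.024841
  w ← -1.050000 + (0.15/2)·(2.400000 + 2.024841) = -0.718137
x=0.150000, w=-0.718137:
  k1 = f(0.150000, -0.718137) = 2.052978
  k2 = f(0.300000, -0.410190) = 1.699895
  w ← -0.718137 + (0.15/2)·(2.052978 + 1.699895) = -0.436671
w(0.3) ≈ -0.4367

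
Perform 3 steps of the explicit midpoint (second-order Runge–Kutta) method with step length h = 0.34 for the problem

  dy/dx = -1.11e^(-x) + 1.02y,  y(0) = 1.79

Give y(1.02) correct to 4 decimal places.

Midpoint: k1 = f(x_n, y_n); k2 = f(x_n + h/2, y_n + (h/2)·k1); y_{n+1} = y_n + h·k2.
x=0.000000, y=1.790000:
  k1 = f(0.000000, 1.790000) = 0.715800
  k2 = f(0.170000, 1.911686) = 1.013452
  y ← 1.790000 + 0.34·1.013452 = 2.134574
x=0.340000, y=2.134574:
  k1 = f(0.340000, 2.134574) = 1.387200
  k2 = f(0.510000, 2.370398) = 1.751255
  y ← 2.134574 + 0.34·1.751255 = 2.730000
x=0.680000, y=2.730000:
  k1 = f(0.680000, 2.730000) = 2.222256
  k2 = f(0.850000, 3.107784) = 2.695509
  y ← 2.730000 + 0.34·2.695509 = 3.646474
y(1.02) ≈ 3.6465

3.6465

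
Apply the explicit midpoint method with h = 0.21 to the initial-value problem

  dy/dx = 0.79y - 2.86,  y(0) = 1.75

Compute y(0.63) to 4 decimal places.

0.5500

Midpoint: k1 = f(x_n, y_n); k2 = f(x_n + h/2, y_n + (h/2)·k1); y_{n+1} = y_n + h·k2.
x=0.000000, y=1.750000:
  k1 = f(0.000000, 1.750000) = -1.477500
  k2 = f(0.105000, 1.594863) = -1.600059
  y ← 1.750000 + 0.21·(-1.600059) = 1.413988
x=0.210000, y=1.413988:
  k1 = f(0.210000, 1.413988) = -1.742950
  k2 = f(0.315000, 1.230978) = -1.887527
  y ← 1.413988 + 0.21·(-1.887527) = 1.017607
x=0.420000, y=1.017607:
  k1 = f(0.420000, 1.017607) = -2.056091
  k2 = f(0.525000, 0.801717) = -2.226643
  y ← 1.017607 + 0.21·(-2.226643) = 0.550012
y(0.63) ≈ 0.5500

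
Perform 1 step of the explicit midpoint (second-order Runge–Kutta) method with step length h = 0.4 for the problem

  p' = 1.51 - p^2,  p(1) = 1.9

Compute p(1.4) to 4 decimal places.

Midpoint: k1 = f(t_n, p_n); k2 = f(t_n + h/2, p_n + (h/2)·k1); p_{n+1} = p_n + h·k2.
t=1.000000, p=1.900000:
  k1 = f(1.000000, 1.900000) = -2.100000
  k2 = f(1.200000, 1.480000) = -0.680400
  p ← 1.900000 + 0.4·(-0.680400) = 1.627840
p(1.4) ≈ 1.6278

1.6278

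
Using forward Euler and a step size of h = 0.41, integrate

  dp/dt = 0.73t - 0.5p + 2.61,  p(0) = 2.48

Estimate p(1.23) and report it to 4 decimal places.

Euler: p_{n+1} = p_n + h·f(t_n, p_n).
t=0.000000, p=2.480000: f=1.370000 → p ← 2.480000 + 0.41·1.370000 = 3.041700
t=0.410000, p=3.041700: f=1.388450 → p ← 3.041700 + 0.41·1.388450 = 3.610964
t=0.820000, p=3.610964: f=1.403118 → p ← 3.610964 + 0.41·1.403118 = 4.186243
p(1.23) ≈ 4.1862

4.1862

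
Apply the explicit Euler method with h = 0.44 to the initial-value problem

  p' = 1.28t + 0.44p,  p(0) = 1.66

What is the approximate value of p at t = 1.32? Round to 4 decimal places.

3.6142

Euler: p_{n+1} = p_n + h·f(t_n, p_n).
t=0.000000, p=1.660000: f=0.730400 → p ← 1.660000 + 0.44·0.730400 = 1.981376
t=0.440000, p=1.981376: f=1.435005 → p ← 1.981376 + 0.44·1.435005 = 2.612778
t=0.880000, p=2.612778: f=2.276022 → p ← 2.612778 + 0.44·2.276022 = 3.614228
p(1.32) ≈ 3.6142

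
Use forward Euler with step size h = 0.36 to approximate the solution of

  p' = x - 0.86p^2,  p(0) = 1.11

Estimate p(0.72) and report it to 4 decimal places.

0.6938

Euler: p_{n+1} = p_n + h·f(x_n, p_n).
x=0.000000, p=1.110000: f=-1.059606 → p ← 1.110000 + 0.36·(-1.059606) = 0.728542
x=0.360000, p=0.728542: f=-0.096465 → p ← 0.728542 + 0.36·(-0.096465) = 0.693814
p(0.72) ≈ 0.6938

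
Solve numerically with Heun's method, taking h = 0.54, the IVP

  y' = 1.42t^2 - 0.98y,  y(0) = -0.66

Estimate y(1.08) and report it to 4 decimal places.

Heun: k1 = f(t_n, y_n); k2 = f(t_n + h, y_n + h·k1); y_{n+1} = y_n + (h/2)·(k1 + k2).
t=0.000000, y=-0.660000:
  k1 = f(0.000000, -0.660000) = 0.646800
  k2 = f(0.540000, -0.310728) = 0.718585
  y ← -0.660000 + (0.54/2)·(0.646800 + 0.718585) = -0.291346
t=0.540000, y=-0.291346:
  k1 = f(0.540000, -0.291346) = 0.699591
  k2 = f(1.080000, 0.086433) = 1.571583
  y ← -0.291346 + (0.54/2)·(0.699591 + 1.571583) = 0.321871
y(1.08) ≈ 0.3219

0.3219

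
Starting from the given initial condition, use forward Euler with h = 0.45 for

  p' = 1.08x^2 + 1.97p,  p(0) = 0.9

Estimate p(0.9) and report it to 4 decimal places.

3.3014

Euler: p_{n+1} = p_n + h·f(x_n, p_n).
x=0.000000, p=0.900000: f=1.773000 → p ← 0.900000 + 0.45·1.773000 = 1.697850
x=0.450000, p=1.697850: f=3.563464 → p ← 1.697850 + 0.45·3.563464 = 3.301409
p(0.9) ≈ 3.3014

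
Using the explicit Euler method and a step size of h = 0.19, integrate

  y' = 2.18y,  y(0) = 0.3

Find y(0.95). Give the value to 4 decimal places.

Euler: y_{n+1} = y_n + h·f(x_n, y_n).
x=0.000000, y=0.300000: f=0.654000 → y ← 0.300000 + 0.19·0.654000 = 0.424260
x=0.190000, y=0.424260: f=0.924887 → y ← 0.424260 + 0.19·0.924887 = 0.599988
x=0.380000, y=0.599988: f=1.307975 → y ← 0.599988 + 0.19·1.307975 = 0.848504
x=0.570000, y=0.848504: f=1.849738 → y ← 0.848504 + 0.19·1.849738 = 1.199954
x=0.760000, y=1.199954: f=2.615900 → y ← 1.199954 + 0.19·2.615900 = 1.696975
y(0.95) ≈ 1.6970

1.6970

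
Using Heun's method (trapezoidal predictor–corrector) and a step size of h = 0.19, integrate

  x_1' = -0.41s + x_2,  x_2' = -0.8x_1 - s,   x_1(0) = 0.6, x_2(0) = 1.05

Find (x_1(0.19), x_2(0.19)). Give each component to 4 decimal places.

Heun on (x_1,x_2): k1 = f(s_n, state_n); k2 = f(s_n + h, state_n + h·k1); state_{n+1} = state_n + (h/2)·(k1 + k2).
0.000000: (0.600000, 1.050000)
  k1 = (1.050000, -0.480000)
  predictor → (0.799500, 0.958800)
  k2 = (0.880900, -0.829600)
  → (0.783435, 0.925588)
(x_1(0.19), x_2(0.19)) ≈ (0.7834, 0.9256)

0.7834, 0.9256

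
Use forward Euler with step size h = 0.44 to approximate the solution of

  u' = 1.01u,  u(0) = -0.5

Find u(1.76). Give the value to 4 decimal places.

Euler: u_{n+1} = u_n + h·f(x_n, u_n).
x=0.000000, u=-0.500000: f=-0.505000 → u ← -0.500000 + 0.44·(-0.505000) = -0.722200
x=0.440000, u=-0.722200: f=-0.729422 → u ← -0.722200 + 0.44·(-0.729422) = -1.043146
x=0.880000, u=-1.043146: f=-1.053577 → u ← -1.043146 + 0.44·(-1.053577) = -1.506720
x=1.320000, u=-1.506720: f=-1.521787 → u ← -1.506720 + 0.44·(-1.521787) = -2.176306
u(1.76) ≈ -2.1763

-2.1763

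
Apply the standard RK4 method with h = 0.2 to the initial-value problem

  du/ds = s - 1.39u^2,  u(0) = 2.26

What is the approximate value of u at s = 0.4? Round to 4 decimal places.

1.0553

RK4: k1 = f(s_n, u_n); k2 = f(s_n + h/2, u_n + (h/2)·k1); k3 = f(s_n + h/2, u_n + (h/2)·k2); k4 = f(s_n + h, u_n + h·k3); u_{n+1} = u_n + (h/6)·(k1 + 2k2 + 2k3 + k4).
s=0.000000, u=2.260000:
  k1 = f(0.000000, 2.260000) = -7.099564
  k2 = f(0.100000, 1.550044) = -3.239663
  k3 = f(0.100000, 1.936034) = -5.110035
  k4 = f(0.200000, 1.237993) = -1.930351
  u ← 2.260000 + (0.2/6)·(k1 + 2k2 + 2k3 + k4) = 1.402356
s=0.200000, u=1.402356:
  k1 = f(0.200000, 1.402356) = -2.533578
  k2 = f(0.300000, 1.148998) = -1.535074
  k3 = f(0.300000, 1.248849) = -1.867877
  k4 = f(0.400000, 1.028781) = -1.071163
  u ← 1.402356 + (0.2/6)·(k1 + 2k2 + 2k3 + k4) = 1.055335
u(0.4) ≈ 1.0553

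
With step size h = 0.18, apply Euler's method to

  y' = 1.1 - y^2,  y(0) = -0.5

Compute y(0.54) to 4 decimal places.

Euler: y_{n+1} = y_n + h·f(x_n, y_n).
x=0.000000, y=-0.500000: f=0.850000 → y ← -0.500000 + 0.18·0.850000 = -0.347000
x=0.180000, y=-0.347000: f=0.979591 → y ← -0.347000 + 0.18·0.979591 = -0.170674
x=0.360000, y=-0.170674: f=1.070871 → y ← -0.170674 + 0.18·1.070871 = 0.022083
y(0.54) ≈ 0.0221

0.0221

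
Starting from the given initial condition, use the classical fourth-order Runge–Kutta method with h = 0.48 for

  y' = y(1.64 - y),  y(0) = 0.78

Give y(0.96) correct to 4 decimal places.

RK4: k1 = f(t_n, y_n); k2 = f(t_n + h/2, y_n + (h/2)·k1); k3 = f(t_n + h/2, y_n + (h/2)·k2); k4 = f(t_n + h, y_n + h·k3); y_{n+1} = y_n + (h/6)·(k1 + 2k2 + 2k3 + k4).
t=0.000000, y=0.780000:
  k1 = f(0.000000, 0.780000) = 0.670800
  k2 = f(0.240000, 0.940992) = 0.657761
  k3 = f(0.240000, 0.937863) = 0.658508
  k4 = f(0.480000, 1.096084) = 0.596178
  y ← 0.780000 + (0.48/6)·(k1 + 2k2 + 2k3 + k4) = 1.091961
t=0.480000, y=1.091961:
  k1 = f(0.480000, 1.091961) = 0.598437
  k2 = f(0.720000, 1.235586) = 0.499688
  k3 = f(0.720000, 1.211886) = 0.518825
  k4 = f(0.960000, 1.340997) = 0.400962
  y ← 1.091961 + (0.48/6)·(k1 + 2k2 + 2k3 + k4) = 1.334875
y(0.96) ≈ 1.3349

1.3349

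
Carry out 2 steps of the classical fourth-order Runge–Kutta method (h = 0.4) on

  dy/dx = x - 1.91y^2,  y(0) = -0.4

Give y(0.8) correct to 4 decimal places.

-0.3859

RK4: k1 = f(x_n, y_n); k2 = f(x_n + h/2, y_n + (h/2)·k1); k3 = f(x_n + h/2, y_n + (h/2)·k2); k4 = f(x_n + h, y_n + h·k3); y_{n+1} = y_n + (h/6)·(k1 + 2k2 + 2k3 + k4).
x=0.000000, y=-0.400000:
  k1 = f(0.000000, -0.400000) = -0.305600
  k2 = f(0.200000, -0.461120) = -0.206126
  k3 = f(0.200000, -0.441225) = -0.171838
  k4 = f(0.400000, -0.468735) = -0.019651
  y ← -0.400000 + (0.4/6)·(k1 + 2k2 + 2k3 + k4) = -0.472079
x=0.400000, y=-0.472079:
  k1 = f(0.400000, -0.472079) = -0.025659
  k2 = f(0.600000, -0.477211) = 0.165036
  k3 = f(0.600000, -0.439072) = 0.231783
  k4 = f(0.800000, -0.379366) = 0.525116
  y ← -0.472079 + (0.4/6)·(k1 + 2k2 + 2k3 + k4) = -0.385872
y(0.8) ≈ -0.3859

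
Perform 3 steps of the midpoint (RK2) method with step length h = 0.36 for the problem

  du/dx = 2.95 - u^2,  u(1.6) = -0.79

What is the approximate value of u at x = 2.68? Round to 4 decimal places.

1.4372

Midpoint: k1 = f(x_n, u_n); k2 = f(x_n + h/2, u_n + (h/2)·k1); u_{n+1} = u_n + h·k2.
x=1.600000, u=-0.790000:
  k1 = f(1.600000, -0.790000) = 2.325900
  k2 = f(1.780000, -0.371338) = 2.812108
  u ← -0.790000 + 0.36·2.812108 = 0.222359
x=1.960000, u=0.222359:
  k1 = f(1.960000, 0.222359) = 2.900557
  k2 = f(2.140000, 0.744459) = 2.395781
  u ← 0.222359 + 0.36·2.395781 = 1.084840
x=2.320000, u=1.084840:
  k1 = f(2.320000, 1.084840) = 1.773122
  k2 = f(2.500000, 1.404002) = 0.978778
  u ← 1.084840 + 0.36·0.978778 = 1.437200
u(2.68) ≈ 1.4372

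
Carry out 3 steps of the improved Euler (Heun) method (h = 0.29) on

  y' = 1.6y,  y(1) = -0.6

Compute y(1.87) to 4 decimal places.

Heun: k1 = f(x_n, y_n); k2 = f(x_n + h, y_n + h·k1); y_{n+1} = y_n + (h/2)·(k1 + k2).
x=1.000000, y=-0.600000:
  k1 = f(1.000000, -0.600000) = -0.960000
  k2 = f(1.290000, -0.878400) = -1.405440
  y ← -0.600000 + (0.29/2)·(-0.960000 + (-1.405440)) = -0.942989
x=1.290000, y=-0.942989:
  k1 = f(1.290000, -0.942989) = -1.508782
  k2 = f(1.580000, -1.380536) = -2.208857
  y ← -0.942989 + (0.29/2)·(-1.508782 + (-2.208857)) = -1.482046
x=1.580000, y=-1.482046:
  k1 = f(1.580000, -1.482046) = -2.371274
  k2 = f(1.870000, -2.169716) = -3.471546
  y ← -1.482046 + (0.29/2)·(-2.371274 + (-3.471546)) = -2.329255
y(1.87) ≈ -2.3293

-2.3293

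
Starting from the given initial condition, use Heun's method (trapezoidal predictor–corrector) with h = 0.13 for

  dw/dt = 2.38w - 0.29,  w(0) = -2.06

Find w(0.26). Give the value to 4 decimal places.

Heun: k1 = f(t_n, w_n); k2 = f(t_n + h, w_n + h·k1); w_{n+1} = w_n + (h/2)·(k1 + k2).
t=0.000000, w=-2.060000:
  k1 = f(0.000000, -2.060000) = -5.192800
  k2 = f(0.130000, -2.735064) = -6.799452
  w ← -2.060000 + (0.13/2)·(-5.192800 + (-6.799452)) = -2.839496
t=0.130000, w=-2.839496:
  k1 = f(0.130000, -2.839496) = -7.048001
  k2 = f(0.260000, -3.755737) = -9.228653
  w ← -2.839496 + (0.13/2)·(-7.048001 + (-9.228653)) = -3.897479
w(0.26) ≈ -3.8975

-3.8975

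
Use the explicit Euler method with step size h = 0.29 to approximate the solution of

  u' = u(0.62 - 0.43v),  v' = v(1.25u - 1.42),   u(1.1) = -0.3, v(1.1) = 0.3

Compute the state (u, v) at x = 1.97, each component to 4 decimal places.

Euler on (u,v): u_{n+1} = u_n + h·u', v_{n+1} = v_n + h·v'.
1.100000: (-0.300000, 0.300000); f=(-0.147300, -0.538500) → (-0.342717, 0.143835)
1.390000: (-0.342717, 0.143835); f=(-0.191288, -0.265864) → (-0.398190, 0.066734)
1.680000: (-0.398190, 0.066734); f=(-0.235452, -0.127979) → (-0.466471, 0.029620)
(u(1.97), v(1.97)) ≈ (-0.4665, 0.0296)

-0.4665, 0.0296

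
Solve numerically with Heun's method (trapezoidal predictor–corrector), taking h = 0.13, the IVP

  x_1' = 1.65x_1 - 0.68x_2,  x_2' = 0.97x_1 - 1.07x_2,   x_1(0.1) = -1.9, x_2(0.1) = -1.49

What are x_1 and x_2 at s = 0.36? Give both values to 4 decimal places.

Heun on (x_1,x_2): k1 = f(s_n, state_n); k2 = f(s_n + h, state_n + h·k1); state_{n+1} = state_n + (h/2)·(k1 + k2).
0.100000: (-1.900000, -1.490000)
  k1 = (-2.121800, -0.248700)
  predictor → (-2.175834, -1.522331)
  k2 = (-2.554941, -0.481665)
  → (-2.203988, -1.537474)
0.230000: (-2.203988, -1.537474)
  k1 = (-2.591098, -0.492772)
  predictor → (-2.540831, -1.601534)
  k2 = (-3.103328, -0.750965)
  → (-2.574126, -1.618317)
(x_1(0.36), x_2(0.36)) ≈ (-2.5741, -1.6183)

-2.5741, -1.6183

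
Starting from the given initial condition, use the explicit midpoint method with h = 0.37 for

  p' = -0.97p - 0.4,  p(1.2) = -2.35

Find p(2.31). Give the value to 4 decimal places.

-1.0928

Midpoint: k1 = f(s_n, p_n); k2 = f(s_n + h/2, p_n + (h/2)·k1); p_{n+1} = p_n + h·k2.
s=1.200000, p=-2.350000:
  k1 = f(1.200000, -2.350000) = 1.879500
  k2 = f(1.385000, -2.002293) = 1.542224
  p ← -2.350000 + 0.37·1.542224 = -1.779377
s=1.570000, p=-1.779377:
  k1 = f(1.570000, -1.779377) = 1.325996
  k2 = f(1.755000, -1.534068) = 1.088046
  p ← -1.779377 + 0.37·1.088046 = -1.376800
s=1.940000, p=-1.376800:
  k1 = f(1.940000, -1.376800) = 0.935496
  k2 = f(2.125000, -1.203733) = 0.767621
  p ← -1.376800 + 0.37·0.767621 = -1.092780
p(2.31) ≈ -1.0928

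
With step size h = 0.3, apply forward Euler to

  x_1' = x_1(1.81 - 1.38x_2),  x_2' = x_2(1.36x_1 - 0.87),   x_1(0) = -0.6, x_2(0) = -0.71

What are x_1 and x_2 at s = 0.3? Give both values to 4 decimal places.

Euler on (x_1,x_2): x_1_{n+1} = x_1_n + h·x_1', x_2_{n+1} = x_2_n + h·x_2'.
0.000000: (-0.600000, -0.710000); f=(-1.673880, 1.197060) → (-1.102164, -0.350882)
(x_1(0.3), x_2(0.3)) ≈ (-1.1022, -0.3509)

-1.1022, -0.3509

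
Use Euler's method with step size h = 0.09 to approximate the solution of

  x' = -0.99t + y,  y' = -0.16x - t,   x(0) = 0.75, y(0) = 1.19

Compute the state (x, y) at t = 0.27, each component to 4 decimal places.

1.0435, 1.1288

Euler on (x,y): x_{n+1} = x_n + h·x', y_{n+1} = y_n + h·y'.
0.000000: (0.750000, 1.190000); f=(1.190000, -0.120000) → (0.857100, 1.179200)
0.090000: (0.857100, 1.179200); f=(1.090100, -0.227136) → (0.955209, 1.158758)
0.180000: (0.955209, 1.158758); f=(0.980558, -0.332833) → (1.043459, 1.128803)
(x(0.27), y(0.27)) ≈ (1.0435, 1.1288)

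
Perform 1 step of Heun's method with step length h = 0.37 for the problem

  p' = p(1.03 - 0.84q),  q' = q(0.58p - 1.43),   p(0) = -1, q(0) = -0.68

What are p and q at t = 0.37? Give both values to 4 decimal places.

Heun on (p,q): k1 = f(t_n, state_n); k2 = f(t_n + h, state_n + h·k1); state_{n+1} = state_n + (h/2)·(k1 + k2).
0.000000: (-1.000000, -0.680000)
  k1 = (-1.601200, 1.366800)
  predictor → (-1.592444, -0.174284)
  k2 = (-1.873349, 0.410198)
  → (-1.642792, -0.351255)
(p(0.37), q(0.37)) ≈ (-1.6428, -0.3513)

-1.6428, -0.3513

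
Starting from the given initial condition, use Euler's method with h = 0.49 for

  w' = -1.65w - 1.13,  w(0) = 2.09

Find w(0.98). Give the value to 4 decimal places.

Euler: w_{n+1} = w_n + h·f(s_n, w_n).
s=0.000000, w=2.090000: f=-4.578500 → w ← 2.090000 + 0.49·(-4.578500) = -0.153465
s=0.490000, w=-0.153465: f=-0.876783 → w ← -0.153465 + 0.49·(-0.876783) = -0.583089
w(0.98) ≈ -0.5831

-0.5831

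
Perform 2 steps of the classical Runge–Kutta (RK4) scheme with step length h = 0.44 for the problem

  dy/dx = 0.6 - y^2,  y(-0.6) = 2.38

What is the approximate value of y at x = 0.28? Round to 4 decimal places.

0.9976

RK4: k1 = f(x_n, y_n); k2 = f(x_n + h/2, y_n + (h/2)·k1); k3 = f(x_n + h/2, y_n + (h/2)·k2); k4 = f(x_n + h, y_n + h·k3); y_{n+1} = y_n + (h/6)·(k1 + 2k2 + 2k3 + k4).
x=-0.600000, y=2.380000:
  k1 = f(-0.600000, 2.380000) = -5.064400
  k2 = f(-0.380000, 1.265832) = -1.002331
  k3 = f(-0.380000, 2.159487) = -4.063385
  k4 = f(-0.160000, 0.592111) = 0.249405
  y ← 2.380000 + (0.44/6)·(k1 + 2k2 + 2k3 + k4) = 1.283929
x=-0.160000, y=1.283929:
  k1 = f(-0.160000, 1.283929) = -1.048473
  k2 = f(0.060000, 1.053265) = -0.509366
  k3 = f(0.060000, 1.171868) = -0.773275
  k4 = f(0.280000, 0.943688) = -0.290547
  y ← 1.283929 + (0.44/6)·(k1 + 2k2 + 2k3 + k4) = 0.997613
y(0.28) ≈ 0.9976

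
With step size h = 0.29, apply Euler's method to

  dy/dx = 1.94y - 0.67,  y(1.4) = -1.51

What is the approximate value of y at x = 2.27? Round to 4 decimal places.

Euler: y_{n+1} = y_n + h·f(x_n, y_n).
x=1.400000, y=-1.510000: f=-3.599400 → y ← -1.510000 + 0.29·(-3.599400) = -2.553826
x=1.690000, y=-2.553826: f=-5.624422 → y ← -2.553826 + 0.29·(-5.624422) = -4.184909
x=1.980000, y=-4.184909: f=-8.788723 → y ← -4.184909 + 0.29·(-8.788723) = -6.733638
y(2.27) ≈ -6.7336

-6.7336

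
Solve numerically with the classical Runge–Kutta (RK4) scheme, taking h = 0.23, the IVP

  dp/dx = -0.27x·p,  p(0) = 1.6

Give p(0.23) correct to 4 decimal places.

RK4: k1 = f(x_n, p_n); k2 = f(x_n + h/2, p_n + (h/2)·k1); k3 = f(x_n + h/2, p_n + (h/2)·k2); k4 = f(x_n + h, p_n + h·k3); p_{n+1} = p_n + (h/6)·(k1 + 2k2 + 2k3 + k4).
x=0.000000, p=1.600000:
  k1 = f(0.000000, 1.600000) = 0.000000
  k2 = f(0.115000, 1.600000) = -0.049680
  k3 = f(0.115000, 1.594287) = -0.049503
  k4 = f(0.230000, 1.588614) = -0.098653
  p ← 1.600000 + (0.23/6)·(k1 + 2k2 + 2k3 + k4) = 1.588614
p(0.23) ≈ 1.5886

1.5886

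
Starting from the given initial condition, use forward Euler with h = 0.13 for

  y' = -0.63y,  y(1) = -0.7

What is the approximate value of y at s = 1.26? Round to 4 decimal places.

Euler: y_{n+1} = y_n + h·f(s_n, y_n).
s=1.000000, y=-0.700000: f=0.441000 → y ← -0.700000 + 0.13·0.441000 = -0.642670
s=1.130000, y=-0.642670: f=0.404882 → y ← -0.642670 + 0.13·0.404882 = -0.590035
y(1.26) ≈ -0.5900

-0.5900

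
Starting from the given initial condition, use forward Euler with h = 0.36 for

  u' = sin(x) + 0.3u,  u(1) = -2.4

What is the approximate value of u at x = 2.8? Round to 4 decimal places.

Euler: u_{n+1} = u_n + h·f(x_n, u_n).
x=1.000000, u=-2.400000: f=0.121471 → u ← -2.400000 + 0.36·0.121471 = -2.356270
x=1.360000, u=-2.356270: f=0.270983 → u ← -2.356270 + 0.36·0.270983 = -2.258716
x=1.720000, u=-2.258716: f=0.311275 → u ← -2.258716 + 0.36·0.311275 = -2.146657
x=2.080000, u=-2.146657: f=0.229136 → u ← -2.146657 + 0.36·0.229136 = -2.064169
x=2.440000, u=-2.064169: f=0.026184 → u ← -2.064169 + 0.36·0.026184 = -2.054742
u(2.8) ≈ -2.0547

-2.0547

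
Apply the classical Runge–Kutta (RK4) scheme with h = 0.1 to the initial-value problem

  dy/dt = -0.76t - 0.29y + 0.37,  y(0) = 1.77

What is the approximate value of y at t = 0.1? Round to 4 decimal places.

1.7521

RK4: k1 = f(t_n, y_n); k2 = f(t_n + h/2, y_n + (h/2)·k1); k3 = f(t_n + h/2, y_n + (h/2)·k2); k4 = f(t_n + h, y_n + h·k3); y_{n+1} = y_n + (h/6)·(k1 + 2k2 + 2k3 + k4).
t=0.000000, y=1.770000:
  k1 = f(0.000000, 1.770000) = -0.143300
  k2 = f(0.050000, 1.762835) = -0.179222
  k3 = f(0.050000, 1.761039) = -0.178701
  k4 = f(0.100000, 1.752130) = -0.214118
  y ← 1.770000 + (0.1/6)·(k1 + 2k2 + 2k3 + k4) = 1.752112
y(0.1) ≈ 1.7521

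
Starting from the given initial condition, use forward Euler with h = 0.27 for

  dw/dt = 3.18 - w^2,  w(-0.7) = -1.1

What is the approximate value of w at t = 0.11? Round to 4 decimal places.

1.0508

Euler: w_{n+1} = w_n + h·f(t_n, w_n).
t=-0.700000, w=-1.100000: f=1.970000 → w ← -1.100000 + 0.27·1.970000 = -0.568100
t=-0.430000, w=-0.568100: f=2.857262 → w ← -0.568100 + 0.27·2.857262 = 0.203361
t=-0.160000, w=0.203361: f=3.138644 → w ← 0.203361 + 0.27·3.138644 = 1.050795
w(0.11) ≈ 1.0508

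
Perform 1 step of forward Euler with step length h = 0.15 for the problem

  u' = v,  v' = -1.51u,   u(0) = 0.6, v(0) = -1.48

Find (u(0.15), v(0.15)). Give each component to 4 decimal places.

0.3780, -1.6159

Euler on (u,v): u_{n+1} = u_n + h·u', v_{n+1} = v_n + h·v'.
0.000000: (0.600000, -1.480000); f=(-1.480000, -0.906000) → (0.378000, -1.615900)
(u(0.15), v(0.15)) ≈ (0.3780, -1.6159)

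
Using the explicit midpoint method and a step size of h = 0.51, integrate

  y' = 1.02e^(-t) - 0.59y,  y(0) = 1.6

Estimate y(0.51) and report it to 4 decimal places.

Midpoint: k1 = f(t_n, y_n); k2 = f(t_n + h/2, y_n + (h/2)·k1); y_{n+1} = y_n + h·k2.
t=0.000000, y=1.600000:
  k1 = f(0.000000, 1.600000) = 0.076000
  k2 = f(0.255000, 1.619380) = -0.165019
  y ← 1.600000 + 0.51·(-0.165019) = 1.515840
y(0.51) ≈ 1.5158

1.5158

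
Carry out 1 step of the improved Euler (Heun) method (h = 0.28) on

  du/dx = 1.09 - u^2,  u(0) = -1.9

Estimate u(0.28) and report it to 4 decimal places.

Heun: k1 = f(x_n, u_n); k2 = f(x_n + h, u_n + h·k1); u_{n+1} = u_n + (h/2)·(k1 + k2).
x=0.000000, u=-1.900000:
  k1 = f(0.000000, -1.900000) = -2.520000
  k2 = f(0.280000, -2.605600) = -5.699151
  u ← -1.900000 + (0.28/2)·(-2.520000 + (-5.699151)) = -3.050681
u(0.28) ≈ -3.0507

-3.0507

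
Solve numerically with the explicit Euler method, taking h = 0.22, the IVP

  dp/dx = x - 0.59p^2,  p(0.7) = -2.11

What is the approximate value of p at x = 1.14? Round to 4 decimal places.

-3.1649

Euler: p_{n+1} = p_n + h·f(x_n, p_n).
x=0.700000, p=-2.110000: f=-1.926739 → p ← -2.110000 + 0.22·(-1.926739) = -2.533883
x=0.920000, p=-2.533883: f=-2.868131 → p ← -2.533883 + 0.22·(-2.868131) = -3.164871
p(1.14) ≈ -3.1649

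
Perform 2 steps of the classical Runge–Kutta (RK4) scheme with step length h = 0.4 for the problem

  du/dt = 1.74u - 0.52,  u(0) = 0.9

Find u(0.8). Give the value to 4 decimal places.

2.7135

RK4: k1 = f(t_n, u_n); k2 = f(t_n + h/2, u_n + (h/2)·k1); k3 = f(t_n + h/2, u_n + (h/2)·k2); k4 = f(t_n + h, u_n + h·k3); u_{n+1} = u_n + (h/6)·(k1 + 2k2 + 2k3 + k4).
t=0.000000, u=0.900000:
  k1 = f(0.000000, 0.900000) = 1.046000
  k2 = f(0.200000, 1.109200) = 1.410008
  k3 = f(0.200000, 1.182002) = 1.536683
  k4 = f(0.400000, 1.514673) = 2.115531
  u ← 0.900000 + (0.4/6)·(k1 + 2k2 + 2k3 + k4) = 1.503661
t=0.400000, u=1.503661:
  k1 = f(0.400000, 1.503661) = 2.096370
  k2 = f(0.600000, 1.922935) = 2.825907
  k3 = f(0.600000, 2.068842) = 3.079785
  k4 = f(0.800000, 2.735575) = 4.239901
  u ← 1.503661 + (0.4/6)·(k1 + 2k2 + 2k3 + k4) = 2.713504
u(0.8) ≈ 2.7135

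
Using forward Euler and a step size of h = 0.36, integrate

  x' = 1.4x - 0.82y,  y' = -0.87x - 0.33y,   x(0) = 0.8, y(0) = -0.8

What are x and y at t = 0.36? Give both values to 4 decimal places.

Euler on (x,y): x_{n+1} = x_n + h·x', y_{n+1} = y_n + h·y'.
0.000000: (0.800000, -0.800000); f=(1.776000, -0.432000) → (1.439360, -0.955520)
(x(0.36), y(0.36)) ≈ (1.4394, -0.9555)

1.4394, -0.9555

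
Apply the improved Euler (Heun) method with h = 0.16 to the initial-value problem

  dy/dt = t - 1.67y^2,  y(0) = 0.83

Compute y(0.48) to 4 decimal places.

0.5910

Heun: k1 = f(t_n, y_n); k2 = f(t_n + h, y_n + h·k1); y_{n+1} = y_n + (h/2)·(k1 + k2).
t=0.000000, y=0.830000:
  k1 = f(0.000000, 0.830000) = -1.150463
  k2 = f(0.160000, 0.645926) = -0.536758
  y ← 0.830000 + (0.16/2)·(-1.150463 + (-0.536758)) = 0.695022
t=0.160000, y=0.695022:
  k1 = f(0.160000, 0.695022) = -0.646704
  k2 = f(0.320000, 0.591550) = -0.264385
  y ← 0.695022 + (0.16/2)·(-0.646704 + (-0.264385)) = 0.622135
t=0.320000, y=0.622135:
  k1 = f(0.320000, 0.622135) = -0.326377
  k2 = f(0.480000, 0.569915) = -0.062421
  y ← 0.622135 + (0.16/2)·(-0.326377 + (-0.062421)) = 0.591031
y(0.48) ≈ 0.5910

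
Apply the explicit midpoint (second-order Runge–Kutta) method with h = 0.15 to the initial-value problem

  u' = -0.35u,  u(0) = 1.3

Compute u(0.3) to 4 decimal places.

1.1705

Midpoint: k1 = f(s_n, u_n); k2 = f(s_n + h/2, u_n + (h/2)·k1); u_{n+1} = u_n + h·k2.
s=0.000000, u=1.300000:
  k1 = f(0.000000, 1.300000) = -0.455000
  k2 = f(0.075000, 1.265875) = -0.443056
  u ← 1.300000 + 0.15·(-0.443056) = 1.233542
s=0.150000, u=1.233542:
  k1 = f(0.150000, 1.233542) = -0.431740
  k2 = f(0.225000, 1.201161) = -0.420406
  u ← 1.233542 + 0.15·(-0.420406) = 1.170481
u(0.3) ≈ 1.1705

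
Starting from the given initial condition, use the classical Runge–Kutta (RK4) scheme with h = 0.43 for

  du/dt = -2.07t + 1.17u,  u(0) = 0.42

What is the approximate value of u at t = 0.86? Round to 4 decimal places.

0.0475

RK4: k1 = f(t_n, u_n); k2 = f(t_n + h/2, u_n + (h/2)·k1); k3 = f(t_n + h/2, u_n + (h/2)·k2); k4 = f(t_n + h, u_n + h·k3); u_{n+1} = u_n + (h/6)·(k1 + 2k2 + 2k3 + k4).
t=0.000000, u=0.420000:
  k1 = f(0.000000, 0.420000) = 0.491400
  k2 = f(0.215000, 0.525651) = 0.169962
  k3 = f(0.215000, 0.456542) = 0.089104
  k4 = f(0.430000, 0.458315) = -0.353872
  u ← 0.420000 + (0.43/6)·(k1 + 2k2 + 2k3 + k4) = 0.466989
t=0.430000, u=0.466989:
  k1 = f(0.430000, 0.466989) = -0.343723
  k2 = f(0.645000, 0.393088) = -0.875236
  k3 = f(0.645000, 0.278813) = -1.008939
  k4 = f(0.860000, 0.033145) = -1.741420
  u ← 0.466989 + (0.43/6)·(k1 + 2k2 + 2k3 + k4) = 0.047489
u(0.86) ≈ 0.0475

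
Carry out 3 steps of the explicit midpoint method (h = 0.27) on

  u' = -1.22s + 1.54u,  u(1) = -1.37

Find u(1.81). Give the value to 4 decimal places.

-7.1259

Midpoint: k1 = f(s_n, u_n); k2 = f(s_n + h/2, u_n + (h/2)·k1); u_{n+1} = u_n + h·k2.
s=1.000000, u=-1.370000:
  k1 = f(1.000000, -1.370000) = -3.329800
  k2 = f(1.135000, -1.819523) = -4.186765
  u ← -1.370000 + 0.27·(-4.186765) = -2.500427
s=1.270000, u=-2.500427:
  k1 = f(1.270000, -2.500427) = -5.400057
  k2 = f(1.405000, -3.229434) = -6.687429
  u ← -2.500427 + 0.27·(-6.687429) = -4.306032
s=1.540000, u=-4.306032:
  k1 = f(1.540000, -4.306032) = -8.510090
  k2 = f(1.675000, -5.454895) = -10.444038
  u ← -4.306032 + 0.27·(-10.444038) = -7.125923
u(1.81) ≈ -7.1259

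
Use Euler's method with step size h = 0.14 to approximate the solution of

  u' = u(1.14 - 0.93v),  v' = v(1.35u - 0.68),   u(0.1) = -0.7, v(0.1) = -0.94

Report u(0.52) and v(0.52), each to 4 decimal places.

Euler on (u,v): u_{n+1} = u_n + h·u', v_{n+1} = v_n + h·v'.
0.100000: (-0.700000, -0.940000); f=(-1.409940, 1.527500) → (-0.897392, -0.726150)
0.240000: (-0.897392, -0.726150); f=(-1.629052, 1.373497) → (-1.125459, -0.533860)
0.380000: (-1.125459, -0.533860); f=(-1.841802, 1.174156) → (-1.383311, -0.369479)
(u(0.52), v(0.52)) ≈ (-1.3833, -0.3695)

-1.3833, -0.3695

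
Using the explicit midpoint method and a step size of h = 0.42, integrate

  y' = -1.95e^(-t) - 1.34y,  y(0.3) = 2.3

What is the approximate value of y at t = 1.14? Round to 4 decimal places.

Midpoint: k1 = f(t_n, y_n); k2 = f(t_n + h/2, y_n + (h/2)·k1); y_{n+1} = y_n + h·k2.
t=0.300000, y=2.300000:
  k1 = f(0.300000, 2.300000) = -4.526596
  k2 = f(0.510000, 1.349415) = -2.979182
  y ← 2.300000 + 0.42·(-2.979182) = 1.048743
t=0.720000, y=1.048743:
  k1 = f(0.720000, 1.048743) = -2.354483
  k2 = f(0.930000, 0.554302) = -1.512144
  y ← 1.048743 + 0.42·(-1.512144) = 0.413643
y(1.14) ≈ 0.4136

0.4136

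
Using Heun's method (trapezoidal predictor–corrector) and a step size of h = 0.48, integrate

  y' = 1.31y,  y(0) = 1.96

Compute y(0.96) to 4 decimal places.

6.5387

Heun: k1 = f(s_n, y_n); k2 = f(s_n + h, y_n + h·k1); y_{n+1} = y_n + (h/2)·(k1 + k2).
s=0.000000, y=1.960000:
  k1 = f(0.000000, 1.960000) = 2.567600
  k2 = f(0.480000, 3.192448) = 4.182107
  y ← 1.960000 + (0.48/2)·(2.567600 + 4.182107) = 3.579930
s=0.480000, y=3.579930:
  k1 = f(0.480000, 3.579930) = 4.689708
  k2 = f(0.960000, 5.830989) = 7.638596
  y ← 3.579930 + (0.48/2)·(4.689708 + 7.638596) = 6.538723
y(0.96) ≈ 6.5387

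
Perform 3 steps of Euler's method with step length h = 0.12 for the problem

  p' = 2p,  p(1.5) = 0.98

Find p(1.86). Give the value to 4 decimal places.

1.8685

Euler: p_{n+1} = p_n + h·f(t_n, p_n).
t=1.500000, p=0.980000: f=1.960000 → p ← 0.980000 + 0.12·1.960000 = 1.215200
t=1.620000, p=1.215200: f=2.430400 → p ← 1.215200 + 0.12·2.430400 = 1.506848
t=1.740000, p=1.506848: f=3.013696 → p ← 1.506848 + 0.12·3.013696 = 1.868492
p(1.86) ≈ 1.8685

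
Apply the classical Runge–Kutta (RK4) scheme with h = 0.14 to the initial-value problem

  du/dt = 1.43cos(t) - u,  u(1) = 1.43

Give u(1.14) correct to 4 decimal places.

1.3325

RK4: k1 = f(t_n, u_n); k2 = f(t_n + h/2, u_n + (h/2)·k1); k3 = f(t_n + h/2, u_n + (h/2)·k2); k4 = f(t_n + h, u_n + h·k3); u_{n+1} = u_n + (h/6)·(k1 + 2k2 + 2k3 + k4).
t=1.000000, u=1.430000:
  k1 = f(1.000000, 1.430000) = -0.657368
  k2 = f(1.070000, 1.383984) = -0.697407
  k3 = f(1.070000, 1.381182) = -0.694604
  k4 = f(1.140000, 1.332755) = -0.735595
  u ← 1.430000 + (0.14/6)·(k1 + 2k2 + 2k3 + k4) = 1.332537
u(1.14) ≈ 1.3325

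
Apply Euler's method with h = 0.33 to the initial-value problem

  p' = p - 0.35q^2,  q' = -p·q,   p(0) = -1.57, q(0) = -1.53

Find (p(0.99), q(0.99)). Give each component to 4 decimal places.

-6.9711, -9.2553

Euler on (p,q): p_{n+1} = p_n + h·p', q_{n+1} = q_n + h·q'.
0.000000: (-1.570000, -1.530000); f=(-2.389315, -2.402100) → (-2.358474, -2.322693)
0.330000: (-2.358474, -2.322693); f=(-4.246690, -5.478011) → (-3.759882, -4.130437)
0.660000: (-3.759882, -4.130437); f=(-9.731059, -15.529953) → (-6.971131, -9.255321)
(p(0.99), q(0.99)) ≈ (-6.9711, -9.2553)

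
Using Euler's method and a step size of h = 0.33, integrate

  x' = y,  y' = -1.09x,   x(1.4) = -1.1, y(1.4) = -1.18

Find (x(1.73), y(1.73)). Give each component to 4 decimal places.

Euler on (x,y): x_{n+1} = x_n + h·x', y_{n+1} = y_n + h·y'.
1.400000: (-1.100000, -1.180000); f=(-1.180000, 1.199000) → (-1.489400, -0.784330)
(x(1.73), y(1.73)) ≈ (-1.4894, -0.7843)

-1.4894, -0.7843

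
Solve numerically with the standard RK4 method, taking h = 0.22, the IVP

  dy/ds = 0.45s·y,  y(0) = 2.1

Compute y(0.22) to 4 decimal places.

2.1230

RK4: k1 = f(s_n, y_n); k2 = f(s_n + h/2, y_n + (h/2)·k1); k3 = f(s_n + h/2, y_n + (h/2)·k2); k4 = f(s_n + h, y_n + h·k3); y_{n+1} = y_n + (h/6)·(k1 + 2k2 + 2k3 + k4).
s=0.000000, y=2.100000:
  k1 = f(0.000000, 2.100000) = 0.000000
  k2 = f(0.110000, 2.100000) = 0.103950
  k3 = f(0.110000, 2.111435) = 0.104516
  k4 = f(0.220000, 2.122994) = 0.210176
  y ← 2.100000 + (0.22/6)·(k1 + 2k2 + 2k3 + k4) = 2.122994
y(0.22) ≈ 2.1230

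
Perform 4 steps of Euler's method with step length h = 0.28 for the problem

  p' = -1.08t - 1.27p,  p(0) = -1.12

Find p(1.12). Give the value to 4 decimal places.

Euler: p_{n+1} = p_n + h·f(t_n, p_n).
t=0.000000, p=-1.120000: f=1.422400 → p ← -1.120000 + 0.28·1.422400 = -0.721728
t=0.280000, p=-0.721728: f=0.614195 → p ← -0.721728 + 0.28·0.614195 = -0.549754
t=0.560000, p=-0.549754: f=0.093387 → p ← -0.549754 + 0.28·0.093387 = -0.523605
t=0.840000, p=-0.523605: f=-0.242221 → p ← -0.523605 + 0.28·(-0.242221) = -0.591427
p(1.12) ≈ -0.5914

-0.5914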